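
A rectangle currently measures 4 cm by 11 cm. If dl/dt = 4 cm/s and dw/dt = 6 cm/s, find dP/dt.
20 cm/s

P = 2(l + w)
dP/dt = 2(dl/dt + dw/dt) = 2(4 + 6) = 20 cm/s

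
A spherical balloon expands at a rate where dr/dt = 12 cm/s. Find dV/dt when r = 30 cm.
43200π cm³/s

V = (4/3)πr³
dV/dt = dV/dr · dr/dt = 4πr² · 12
At r = 30: dV/dt = 43200π cm³/s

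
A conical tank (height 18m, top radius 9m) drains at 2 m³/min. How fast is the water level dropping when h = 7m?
8/(49π) ≈ 0.05197 m/min

r/h = 9/18, so r = (1/2)h
V = (1/3)πr²h = (1/3)π((1/2)h)²h = (1/12)πh³
dV/dh = (1/4)πh²
dh/dt = (dV/dt)/(dV/dh) = -2/((1/4)π·7²) = -8/(49π) m/min
The level is dropping at 8/(49π) ≈ 0.05197 m/min.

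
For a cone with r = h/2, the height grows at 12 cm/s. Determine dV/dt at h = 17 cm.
867π cm³/s

V = (1/3)π(h/2)²h = πh³/12
dV/dt = πh²/4 · 12
At h = 17: dV/dt = 867π cm³/s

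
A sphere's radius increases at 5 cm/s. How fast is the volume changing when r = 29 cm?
16820π cm³/s

V = (4/3)πr³
dV/dt = dV/dr · dr/dt = 4πr² · 5
At r = 29: dV/dt = 16820π cm³/s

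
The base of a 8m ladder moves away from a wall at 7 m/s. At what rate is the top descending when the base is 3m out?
21√55/55 ≈ 2.832 m/s

x² + y² = 8²
2x·dx/dt + 2y·dy/dt = 0
dy/dt = -x/y · dx/dt = -3/√55 · 7 = -21√55/55 m/s
The top is descending at 21√55/55 ≈ 2.832 m/s.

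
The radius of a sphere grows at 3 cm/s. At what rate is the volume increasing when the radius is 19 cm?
4332π cm³/s

V = (4/3)πr³
dV/dt = dV/dr · dr/dt = 4πr² · 3
At r = 19: dV/dt = 4332π cm³/s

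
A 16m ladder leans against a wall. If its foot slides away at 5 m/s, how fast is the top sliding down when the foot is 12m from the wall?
15√7/7 ≈ 5.669 m/s

x² + y² = 16²
2x·dx/dt + 2y·dy/dt = 0
dy/dt = -x/y · dx/dt = -12/(4√7) · 5 = -15√7/7 m/s
The top is descending at 15√7/7 ≈ 5.669 m/s.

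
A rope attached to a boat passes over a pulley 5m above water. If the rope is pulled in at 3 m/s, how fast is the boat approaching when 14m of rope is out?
14√19/19 ≈ 3.212 m/s

rope² = x² + 5²
x = √(14² - 5²) = 3√19
dx/dt = (rope/x) · d(rope)/dt = (14/(3√19)) · (-3) = -14√19/19 m/s
The boat approaches at 14√19/19 ≈ 3.212 m/s.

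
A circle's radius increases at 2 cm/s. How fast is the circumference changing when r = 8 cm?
4π cm/s

C = 2πr
dC/dt = 2π · dr/dt = 2π · 2 = 4π cm/s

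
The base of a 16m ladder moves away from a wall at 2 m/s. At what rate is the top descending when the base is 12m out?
6√7/7 ≈ 2.268 m/s

x² + y² = 16²
2x·dx/dt + 2y·dy/dt = 0
dy/dt = -x/y · dx/dt = -12/(4√7) · 2 = -6√7/7 m/s
The top is descending at 6√7/7 ≈ 2.268 m/s.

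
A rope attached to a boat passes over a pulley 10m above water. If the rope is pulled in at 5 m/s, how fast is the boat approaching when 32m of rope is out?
80√231/231 ≈ 5.264 m/s

rope² = x² + 10²
x = √(32² - 10²) = 2√231
dx/dt = (rope/x) · d(rope)/dt = (32/(2√231)) · (-5) = -80√231/231 m/s
The boat approaches at 80√231/231 ≈ 5.264 m/s.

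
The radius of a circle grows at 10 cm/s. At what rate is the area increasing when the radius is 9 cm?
180π cm²/s

A = πr²
dA/dt = 2πr · dr/dt = 2π(9)(10) = 180π cm²/s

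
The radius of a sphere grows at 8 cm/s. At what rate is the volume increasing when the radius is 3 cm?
288π cm³/s

V = (4/3)πr³
dV/dt = dV/dr · dr/dt = 4πr² · 8
At r = 3: dV/dt = 288π cm³/s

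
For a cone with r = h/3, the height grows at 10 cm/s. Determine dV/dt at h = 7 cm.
490π/9 cm³/s

V = (1/3)π(h/3)²h = πh³/27
dV/dt = πh²/9 · 10
At h = 7: dV/dt = 490π/9 cm³/s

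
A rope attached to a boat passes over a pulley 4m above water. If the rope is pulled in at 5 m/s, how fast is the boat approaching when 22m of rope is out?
55√13/39 ≈ 5.085 m/s

rope² = x² + 4²
x = √(22² - 4²) = 6√13
dx/dt = (rope/x) · d(rope)/dt = (22/(6√13)) · (-5) = -55√13/39 m/s
The boat approaches at 55√13/39 ≈ 5.085 m/s.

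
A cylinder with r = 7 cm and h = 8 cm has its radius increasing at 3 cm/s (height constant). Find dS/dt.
132π cm²/s

S = 2πrh + 2πr² (lateral + bases)
dS/dt = (2πh + 4πr)·dr/dt = (2π·8 + 4π·7)·3
= 132π cm²/s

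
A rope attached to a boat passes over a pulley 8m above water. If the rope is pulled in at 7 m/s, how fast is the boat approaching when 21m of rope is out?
147√377/377 ≈ 7.571 m/s

rope² = x² + 8²
x = √(21² - 8²) = √377
dx/dt = (rope/x) · d(rope)/dt = (21/√377) · (-7) = -147√377/377 m/s
The boat approaches at 147√377/377 ≈ 7.571 m/s.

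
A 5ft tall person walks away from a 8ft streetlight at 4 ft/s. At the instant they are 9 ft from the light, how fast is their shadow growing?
20/3 ft/s

By similar triangles: 8/(x+s) = 5/s
Solving: s = 5x/3
ds/dt = 5/3 · dx/dt = 5/3 · 4 = 20/3 ft/s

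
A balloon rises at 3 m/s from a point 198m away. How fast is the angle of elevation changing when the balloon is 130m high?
0.010587 rad/s

tan(θ) = y/198
sec²(θ) · dθ/dt = (1/198) · dy/dt
dθ/dt = cos²(θ)/198 · 3 = 198/(198² + 130²) · 3
dθ/dt = 0.010587 rad/s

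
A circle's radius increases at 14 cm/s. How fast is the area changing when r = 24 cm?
672π cm²/s

A = πr²
dA/dt = 2πr · dr/dt = 2π(24)(14) = 672π cm²/s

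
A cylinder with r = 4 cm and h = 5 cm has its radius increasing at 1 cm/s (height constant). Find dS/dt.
26π cm²/s

S = 2πrh + 2πr² (lateral + bases)
dS/dt = (2πh + 4πr)·dr/dt = (2π·5 + 4π·4)·1
= 26π cm²/s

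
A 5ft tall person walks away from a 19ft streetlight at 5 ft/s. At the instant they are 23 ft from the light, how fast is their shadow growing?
25/14 ft/s

By similar triangles: 19/(x+s) = 5/s
Solving: s = 5x/14
ds/dt = 5/14 · dx/dt = 5/14 · 5 = 25/14 ft/s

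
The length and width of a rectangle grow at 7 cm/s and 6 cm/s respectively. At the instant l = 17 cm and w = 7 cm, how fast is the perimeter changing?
26 cm/s

P = 2(l + w)
dP/dt = 2(dl/dt + dw/dt) = 2(7 + 6) = 26 cm/s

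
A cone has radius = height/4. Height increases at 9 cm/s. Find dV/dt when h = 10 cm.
225π/4 cm³/s

V = (1/3)π(h/4)²h = πh³/48
dV/dt = πh²/16 · 9
At h = 10: dV/dt = 225π/4 cm³/s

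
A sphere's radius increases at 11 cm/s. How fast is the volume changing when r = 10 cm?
4400π cm³/s

V = (4/3)πr³
dV/dt = dV/dr · dr/dt = 4πr² · 11
At r = 10: dV/dt = 4400π cm³/s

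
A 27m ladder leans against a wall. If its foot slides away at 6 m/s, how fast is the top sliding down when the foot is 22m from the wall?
132√5/35 ≈ 8.433 m/s

x² + y² = 27²
2x·dx/dt + 2y·dy/dt = 0
dy/dt = -x/y · dx/dt = -22/(7√5) · 6 = -132√5/35 m/s
The top is descending at 132√5/35 ≈ 8.433 m/s.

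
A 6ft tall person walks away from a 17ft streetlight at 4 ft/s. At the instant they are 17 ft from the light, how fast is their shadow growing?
24/11 ft/s

By similar triangles: 17/(x+s) = 6/s
Solving: s = 6x/11
ds/dt = 6/11 · dx/dt = 6/11 · 4 = 24/11 ft/s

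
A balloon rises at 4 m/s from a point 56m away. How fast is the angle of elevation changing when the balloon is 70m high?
0.027875 rad/s

tan(θ) = y/56
sec²(θ) · dθ/dt = (1/56) · dy/dt
dθ/dt = cos²(θ)/56 · 4 = 56/(56² + 70²) · 4
dθ/dt = 0.027875 rad/s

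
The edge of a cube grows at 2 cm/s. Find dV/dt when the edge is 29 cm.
5046 cm³/s

V = s³
dV/dt = 3s² · ds/dt = 3·29²·2 = 5046 cm³/s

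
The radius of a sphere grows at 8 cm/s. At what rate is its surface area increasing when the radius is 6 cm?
384π cm²/s

S = 4πr²
dS/dt = dS/dr · dr/dt = 8πr · 8
At r = 6: dS/dt = 384π cm²/s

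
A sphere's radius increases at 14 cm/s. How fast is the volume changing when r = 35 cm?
68600π cm³/s

V = (4/3)πr³
dV/dt = dV/dr · dr/dt = 4πr² · 14
At r = 35: dV/dt = 68600π cm³/s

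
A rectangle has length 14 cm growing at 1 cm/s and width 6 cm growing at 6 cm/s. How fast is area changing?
90 cm²/s

A = lw
dA/dt = w·dl/dt + l·dw/dt = 6·1 + 14·6 = 90 cm²/s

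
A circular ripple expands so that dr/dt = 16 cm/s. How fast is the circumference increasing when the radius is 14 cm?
32π cm/s

C = 2πr
dC/dt = 2π · dr/dt = 2π · 16 = 32π cm/s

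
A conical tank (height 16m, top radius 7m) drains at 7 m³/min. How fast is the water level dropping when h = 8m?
4/(7π) ≈ 0.1819 m/min

r/h = 7/16, so r = (7/16)h
V = (1/3)πr²h = (1/3)π((7/16)h)²h = (49/768)πh³
dV/dh = (49/256)πh²
dh/dt = (dV/dt)/(dV/dh) = -7/((49/256)π·8²) = -4/(7π) m/min
The level is dropping at 4/(7π) ≈ 0.1819 m/min.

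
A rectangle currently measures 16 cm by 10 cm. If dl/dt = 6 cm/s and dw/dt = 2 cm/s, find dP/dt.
16 cm/s

P = 2(l + w)
dP/dt = 2(dl/dt + dw/dt) = 2(6 + 2) = 16 cm/s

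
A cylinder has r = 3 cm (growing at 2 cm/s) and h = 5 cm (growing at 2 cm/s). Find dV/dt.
78π cm³/s

V = πr²h
dV/dt = 2πrh·dr/dt + πr²·dh/dt
= 2π(3)(5)(2) + π(3)²(2)
= 78π cm³/s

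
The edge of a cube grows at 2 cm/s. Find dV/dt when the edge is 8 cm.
384 cm³/s

V = s³
dV/dt = 3s² · ds/dt = 3·8²·2 = 384 cm³/s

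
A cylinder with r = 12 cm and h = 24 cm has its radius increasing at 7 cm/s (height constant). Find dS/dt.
672π cm²/s

S = 2πrh + 2πr² (lateral + bases)
dS/dt = (2πh + 4πr)·dr/dt = (2π·24 + 4π·12)·7
= 672π cm²/s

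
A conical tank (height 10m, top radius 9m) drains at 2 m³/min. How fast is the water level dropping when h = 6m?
50/(729π) ≈ 0.02183 m/min

r/h = 9/10, so r = (9/10)h
V = (1/3)πr²h = (1/3)π((9/10)h)²h = (27/100)πh³
dV/dh = (81/100)πh²
dh/dt = (dV/dt)/(dV/dh) = -2/((81/100)π·6²) = -50/(729π) m/min
The level is dropping at 50/(729π) ≈ 0.02183 m/min.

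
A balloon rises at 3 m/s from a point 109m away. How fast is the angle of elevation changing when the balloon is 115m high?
0.013025 rad/s

tan(θ) = y/109
sec²(θ) · dθ/dt = (1/109) · dy/dt
dθ/dt = cos²(θ)/109 · 3 = 109/(109² + 115²) · 3
dθ/dt = 0.013025 rad/s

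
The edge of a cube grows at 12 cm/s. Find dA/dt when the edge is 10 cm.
1440 cm²/s

A = 6s²
dA/dt = 12s · ds/dt = 12·10·12 = 1440 cm²/s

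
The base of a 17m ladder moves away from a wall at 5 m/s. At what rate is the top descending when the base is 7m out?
7√15/12 ≈ 2.259 m/s

x² + y² = 17²
2x·dx/dt + 2y·dy/dt = 0
dy/dt = -x/y · dx/dt = -7/(4√15) · 5 = -7√15/12 m/s
The top is descending at 7√15/12 ≈ 2.259 m/s.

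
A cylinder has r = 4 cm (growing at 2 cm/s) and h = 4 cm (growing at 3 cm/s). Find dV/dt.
112π cm³/s

V = πr²h
dV/dt = 2πrh·dr/dt + πr²·dh/dt
= 2π(4)(4)(2) + π(4)²(3)
= 112π cm³/s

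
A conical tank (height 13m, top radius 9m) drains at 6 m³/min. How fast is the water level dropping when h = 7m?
338/(1323π) ≈ 0.08132 m/min

r/h = 9/13, so r = (9/13)h
V = (1/3)πr²h = (1/3)π((9/13)h)²h = (27/169)πh³
dV/dh = (81/169)πh²
dh/dt = (dV/dt)/(dV/dh) = -6/((81/169)π·7²) = -338/(1323π) m/min
The level is dropping at 338/(1323π) ≈ 0.08132 m/min.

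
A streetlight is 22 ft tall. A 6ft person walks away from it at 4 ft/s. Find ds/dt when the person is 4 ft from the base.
3/2 ft/s

By similar triangles: 22/(x+s) = 6/s
Solving: s = 6x/16
ds/dt = 6/16 · dx/dt = 3/8 · 4 = 3/2 ft/s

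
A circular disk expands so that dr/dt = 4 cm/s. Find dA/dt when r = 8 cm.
64π cm²/s

A = πr²
dA/dt = 2πr · dr/dt = 2π(8)(4) = 64π cm²/s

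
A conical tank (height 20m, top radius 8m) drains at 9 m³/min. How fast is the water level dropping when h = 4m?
225/(64π) ≈ 1.119 m/min

r/h = 8/20, so r = (2/5)h
V = (1/3)πr²h = (1/3)π((2/5)h)²h = (4/75)πh³
dV/dh = (4/25)πh²
dh/dt = (dV/dt)/(dV/dh) = -9/((4/25)π·4²) = -225/(64π) m/min
The level is dropping at 225/(64π) ≈ 1.119 m/min.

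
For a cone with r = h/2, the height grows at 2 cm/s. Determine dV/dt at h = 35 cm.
1225π/2 cm³/s

V = (1/3)π(h/2)²h = πh³/12
dV/dt = πh²/4 · 2
At h = 35: dV/dt = 1225π/2 cm³/s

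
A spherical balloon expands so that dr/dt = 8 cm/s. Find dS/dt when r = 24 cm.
1536π cm²/s

S = 4πr²
dS/dt = dS/dr · dr/dt = 8πr · 8
At r = 24: dS/dt = 1536π cm²/s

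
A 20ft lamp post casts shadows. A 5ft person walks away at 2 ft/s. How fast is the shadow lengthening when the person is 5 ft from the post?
2/3 ft/s

By similar triangles: 20/(x+s) = 5/s
Solving: s = 5x/15
ds/dt = 5/15 · dx/dt = 1/3 · 2 = 2/3 ft/s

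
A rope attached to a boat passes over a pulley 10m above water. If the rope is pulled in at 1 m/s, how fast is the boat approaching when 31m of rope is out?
31√861/861 ≈ 1.056 m/s

rope² = x² + 10²
x = √(31² - 10²) = √861
dx/dt = (rope/x) · d(rope)/dt = (31/√861) · (-1) = -31√861/861 m/s
The boat approaches at 31√861/861 ≈ 1.056 m/s.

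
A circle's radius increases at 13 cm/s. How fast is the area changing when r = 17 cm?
442π cm²/s

A = πr²
dA/dt = 2πr · dr/dt = 2π(17)(13) = 442π cm²/s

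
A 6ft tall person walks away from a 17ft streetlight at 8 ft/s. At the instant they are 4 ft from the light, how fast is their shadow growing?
48/11 ft/s

By similar triangles: 17/(x+s) = 6/s
Solving: s = 6x/11
ds/dt = 6/11 · dx/dt = 6/11 · 8 = 48/11 ft/s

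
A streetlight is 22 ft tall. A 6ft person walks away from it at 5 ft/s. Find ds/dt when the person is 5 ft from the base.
15/8 ft/s

By similar triangles: 22/(x+s) = 6/s
Solving: s = 6x/16
ds/dt = 6/16 · dx/dt = 3/8 · 5 = 15/8 ft/s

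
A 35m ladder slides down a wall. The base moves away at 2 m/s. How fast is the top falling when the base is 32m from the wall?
64√201/201 ≈ 4.514 m/s

x² + y² = 35²
2x·dx/dt + 2y·dy/dt = 0
dy/dt = -x/y · dx/dt = -32/√201 · 2 = -64√201/201 m/s
The top is descending at 64√201/201 ≈ 4.514 m/s.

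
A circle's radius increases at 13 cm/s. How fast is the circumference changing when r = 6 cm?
26π cm/s

C = 2πr
dC/dt = 2π · dr/dt = 2π · 13 = 26π cm/s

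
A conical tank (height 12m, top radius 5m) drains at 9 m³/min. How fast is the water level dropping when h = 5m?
1296/(625π) ≈ 0.66 m/min

r/h = 5/12, so r = (5/12)h
V = (1/3)πr²h = (1/3)π((5/12)h)²h = (25/432)πh³
dV/dh = (25/144)πh²
dh/dt = (dV/dt)/(dV/dh) = -9/((25/144)π·5²) = -1296/(625π) m/min
The level is dropping at 1296/(625π) ≈ 0.66 m/min.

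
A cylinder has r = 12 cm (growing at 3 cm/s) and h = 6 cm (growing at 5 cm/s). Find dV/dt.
1152π cm³/s

V = πr²h
dV/dt = 2πrh·dr/dt + πr²·dh/dt
= 2π(12)(6)(3) + π(12)²(5)
= 1152π cm³/s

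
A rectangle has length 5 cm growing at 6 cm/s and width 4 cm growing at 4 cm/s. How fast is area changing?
44 cm²/s

A = lw
dA/dt = w·dl/dt + l·dw/dt = 4·6 + 5·4 = 44 cm²/s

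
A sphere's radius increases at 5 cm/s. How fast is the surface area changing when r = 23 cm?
920π cm²/s

S = 4πr²
dS/dt = dS/dr · dr/dt = 8πr · 5
At r = 23: dS/dt = 920π cm²/s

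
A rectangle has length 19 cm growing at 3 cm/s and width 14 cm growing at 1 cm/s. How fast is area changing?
61 cm²/s

A = lw
dA/dt = w·dl/dt + l·dw/dt = 14·3 + 19·1 = 61 cm²/s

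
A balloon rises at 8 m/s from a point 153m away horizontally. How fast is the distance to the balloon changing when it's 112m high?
896√35953/35953 ≈ 4.725 m/s

z² = 153² + y²
z = √(153² + 112²) = √35953
dz/dt = y/z · dy/dt = 112/√35953 · 8 = 896√35953/35953 ≈ 4.725 m/s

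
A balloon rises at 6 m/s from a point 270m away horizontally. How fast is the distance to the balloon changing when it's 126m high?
21√274/137 ≈ 2.537 m/s

z² = 270² + y²
z = √(270² + 126²) = 18√274
dz/dt = y/z · dy/dt = 126/(18√274) · 6 = 21√274/137 ≈ 2.537 m/s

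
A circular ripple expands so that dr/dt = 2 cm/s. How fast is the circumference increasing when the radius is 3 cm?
4π cm/s

C = 2πr
dC/dt = 2π · dr/dt = 2π · 2 = 4π cm/s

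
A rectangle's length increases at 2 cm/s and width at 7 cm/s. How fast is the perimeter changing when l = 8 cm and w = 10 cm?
18 cm/s

P = 2(l + w)
dP/dt = 2(dl/dt + dw/dt) = 2(2 + 7) = 18 cm/s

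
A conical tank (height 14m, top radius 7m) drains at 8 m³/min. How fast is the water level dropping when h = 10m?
8/(25π) ≈ 0.1019 m/min

r/h = 7/14, so r = (1/2)h
V = (1/3)πr²h = (1/3)π((1/2)h)²h = (1/12)πh³
dV/dh = (1/4)πh²
dh/dt = (dV/dt)/(dV/dh) = -8/((1/4)π·10²) = -8/(25π) m/min
The level is dropping at 8/(25π) ≈ 0.1019 m/min.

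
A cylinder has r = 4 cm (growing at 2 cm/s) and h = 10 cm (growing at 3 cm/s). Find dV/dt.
208π cm³/s

V = πr²h
dV/dt = 2πrh·dr/dt + πr²·dh/dt
= 2π(4)(10)(2) + π(4)²(3)
= 208π cm³/s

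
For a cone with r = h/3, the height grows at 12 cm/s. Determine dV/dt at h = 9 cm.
108π cm³/s

V = (1/3)π(h/3)²h = πh³/27
dV/dt = πh²/9 · 12
At h = 9: dV/dt = 108π cm³/s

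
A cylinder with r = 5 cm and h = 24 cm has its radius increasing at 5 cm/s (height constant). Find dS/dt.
340π cm²/s

S = 2πrh + 2πr² (lateral + bases)
dS/dt = (2πh + 4πr)·dr/dt = (2π·24 + 4π·5)·5
= 340π cm²/s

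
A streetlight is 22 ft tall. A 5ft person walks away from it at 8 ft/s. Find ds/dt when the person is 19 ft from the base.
40/17 ft/s

By similar triangles: 22/(x+s) = 5/s
Solving: s = 5x/17
ds/dt = 5/17 · dx/dt = 5/17 · 8 = 40/17 ft/s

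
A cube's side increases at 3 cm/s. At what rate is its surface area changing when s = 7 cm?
252 cm²/s

A = 6s²
dA/dt = 12s · ds/dt = 12·7·3 = 252 cm²/s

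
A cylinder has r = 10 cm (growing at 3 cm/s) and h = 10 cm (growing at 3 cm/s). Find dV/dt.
900π cm³/s

V = πr²h
dV/dt = 2πrh·dr/dt + πr²·dh/dt
= 2π(10)(10)(3) + π(10)²(3)
= 900π cm³/s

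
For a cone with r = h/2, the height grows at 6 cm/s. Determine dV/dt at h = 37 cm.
4107π/2 cm³/s

V = (1/3)π(h/2)²h = πh³/12
dV/dt = πh²/4 · 6
At h = 37: dV/dt = 4107π/2 cm³/s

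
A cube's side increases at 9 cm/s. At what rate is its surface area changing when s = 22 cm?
2376 cm²/s

A = 6s²
dA/dt = 12s · ds/dt = 12·22·9 = 2376 cm²/s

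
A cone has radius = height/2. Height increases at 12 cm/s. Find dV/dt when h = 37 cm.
4107π cm³/s

V = (1/3)π(h/2)²h = πh³/12
dV/dt = πh²/4 · 12
At h = 37: dV/dt = 4107π cm³/s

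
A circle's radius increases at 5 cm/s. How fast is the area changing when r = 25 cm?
250π cm²/s

A = πr²
dA/dt = 2πr · dr/dt = 2π(25)(5) = 250π cm²/s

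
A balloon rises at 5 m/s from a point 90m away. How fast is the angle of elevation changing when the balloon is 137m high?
0.016748 rad/s

tan(θ) = y/90
sec²(θ) · dθ/dt = (1/90) · dy/dt
dθ/dt = cos²(θ)/90 · 5 = 90/(90² + 137²) · 5
dθ/dt = 0.016748 rad/s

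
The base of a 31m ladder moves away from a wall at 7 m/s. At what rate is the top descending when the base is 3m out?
3√238/68 ≈ 0.6806 m/s

x² + y² = 31²
2x·dx/dt + 2y·dy/dt = 0
dy/dt = -x/y · dx/dt = -3/(2√238) · 7 = -3√238/68 m/s
The top is descending at 3√238/68 ≈ 0.6806 m/s.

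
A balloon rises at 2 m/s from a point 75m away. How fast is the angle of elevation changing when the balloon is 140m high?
0.005946 rad/s

tan(θ) = y/75
sec²(θ) · dθ/dt = (1/75) · dy/dt
dθ/dt = cos²(θ)/75 · 2 = 75/(75² + 140²) · 2
dθ/dt = 0.005946 rad/s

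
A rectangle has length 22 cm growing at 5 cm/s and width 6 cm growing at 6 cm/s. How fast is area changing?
162 cm²/s

A = lw
dA/dt = w·dl/dt + l·dw/dt = 6·5 + 22·6 = 162 cm²/s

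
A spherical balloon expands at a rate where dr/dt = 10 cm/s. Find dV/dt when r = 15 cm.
9000π cm³/s

V = (4/3)πr³
dV/dt = dV/dr · dr/dt = 4πr² · 10
At r = 15: dV/dt = 9000π cm³/s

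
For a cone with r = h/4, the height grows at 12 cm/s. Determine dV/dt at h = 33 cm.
3267π/4 cm³/s

V = (1/3)π(h/4)²h = πh³/48
dV/dt = πh²/16 · 12
At h = 33: dV/dt = 3267π/4 cm³/s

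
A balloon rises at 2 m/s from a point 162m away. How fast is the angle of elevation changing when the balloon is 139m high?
0.007111 rad/s

tan(θ) = y/162
sec²(θ) · dθ/dt = (1/162) · dy/dt
dθ/dt = cos²(θ)/162 · 2 = 162/(162² + 139²) · 2
dθ/dt = 0.007111 rad/s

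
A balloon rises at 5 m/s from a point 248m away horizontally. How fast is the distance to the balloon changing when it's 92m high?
115√4373/4373 ≈ 1.739 m/s

z² = 248² + y²
z = √(248² + 92²) = 4√4373
dz/dt = y/z · dy/dt = 92/(4√4373) · 5 = 115√4373/4373 ≈ 1.739 m/s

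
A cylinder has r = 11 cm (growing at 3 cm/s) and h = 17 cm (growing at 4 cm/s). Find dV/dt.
1606π cm³/s

V = πr²h
dV/dt = 2πrh·dr/dt + πr²·dh/dt
= 2π(11)(17)(3) + π(11)²(4)
= 1606π cm³/s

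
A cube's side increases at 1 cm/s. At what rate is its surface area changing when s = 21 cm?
252 cm²/s

A = 6s²
dA/dt = 12s · ds/dt = 12·21·1 = 252 cm²/s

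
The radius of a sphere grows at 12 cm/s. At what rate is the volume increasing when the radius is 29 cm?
40368π cm³/s

V = (4/3)πr³
dV/dt = dV/dr · dr/dt = 4πr² · 12
At r = 29: dV/dt = 40368π cm³/s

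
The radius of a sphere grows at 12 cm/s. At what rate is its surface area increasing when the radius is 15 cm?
1440π cm²/s

S = 4πr²
dS/dt = dS/dr · dr/dt = 8πr · 12
At r = 15: dS/dt = 1440π cm²/s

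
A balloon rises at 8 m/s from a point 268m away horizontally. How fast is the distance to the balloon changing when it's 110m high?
440√20981/20981 ≈ 3.038 m/s

z² = 268² + y²
z = √(268² + 110²) = 2√20981
dz/dt = y/z · dy/dt = 110/(2√20981) · 8 = 440√20981/20981 ≈ 3.038 m/s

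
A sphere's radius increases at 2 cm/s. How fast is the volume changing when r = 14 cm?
1568π cm³/s

V = (4/3)πr³
dV/dt = dV/dr · dr/dt = 4πr² · 2
At r = 14: dV/dt = 1568π cm³/s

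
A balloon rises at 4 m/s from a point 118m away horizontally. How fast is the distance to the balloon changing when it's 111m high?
444√26245/26245 ≈ 2.741 m/s

z² = 118² + y²
z = √(118² + 111²) = √26245
dz/dt = y/z · dy/dt = 111/√26245 · 4 = 444√26245/26245 ≈ 2.741 m/s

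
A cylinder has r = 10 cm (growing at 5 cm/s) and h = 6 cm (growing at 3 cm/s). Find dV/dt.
900π cm³/s

V = πr²h
dV/dt = 2πrh·dr/dt + πr²·dh/dt
= 2π(10)(6)(5) + π(10)²(3)
= 900π cm³/s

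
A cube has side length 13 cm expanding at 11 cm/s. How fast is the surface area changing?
1716 cm²/s

A = 6s²
dA/dt = 12s · ds/dt = 12·13·11 = 1716 cm²/s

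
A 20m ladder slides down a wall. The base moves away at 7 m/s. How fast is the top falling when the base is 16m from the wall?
28/3 ≈ 9.333 m/s

x² + y² = 20²
2x·dx/dt + 2y·dy/dt = 0
dy/dt = -x/y · dx/dt = -16/12 · 7 = -28/3 m/s
The top is descending at 28/3 ≈ 9.333 m/s.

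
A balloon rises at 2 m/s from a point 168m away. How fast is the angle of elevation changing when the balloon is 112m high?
0.008242 rad/s

tan(θ) = y/168
sec²(θ) · dθ/dt = (1/168) · dy/dt
dθ/dt = cos²(θ)/168 · 2 = 168/(168² + 112²) · 2
dθ/dt = 0.008242 rad/s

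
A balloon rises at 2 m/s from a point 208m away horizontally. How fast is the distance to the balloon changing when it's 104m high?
2√5/5 ≈ 0.8944 m/s

z² = 208² + y²
z = √(208² + 104²) = 104√5
dz/dt = y/z · dy/dt = 104/(104√5) · 2 = 2√5/5 ≈ 0.8944 m/s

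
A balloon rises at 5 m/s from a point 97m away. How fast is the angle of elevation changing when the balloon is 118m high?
0.020786 rad/s

tan(θ) = y/97
sec²(θ) · dθ/dt = (1/97) · dy/dt
dθ/dt = cos²(θ)/97 · 5 = 97/(97² + 118²) · 5
dθ/dt = 0.020786 rad/s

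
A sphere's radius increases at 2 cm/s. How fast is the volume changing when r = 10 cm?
800π cm³/s

V = (4/3)πr³
dV/dt = dV/dr · dr/dt = 4πr² · 2
At r = 10: dV/dt = 800π cm³/s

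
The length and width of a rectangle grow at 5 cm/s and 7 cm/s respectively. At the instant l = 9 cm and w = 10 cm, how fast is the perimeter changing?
24 cm/s

P = 2(l + w)
dP/dt = 2(dl/dt + dw/dt) = 2(5 + 7) = 24 cm/s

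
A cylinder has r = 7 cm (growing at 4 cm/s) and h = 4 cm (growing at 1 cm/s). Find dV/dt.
273π cm³/s

V = πr²h
dV/dt = 2πrh·dr/dt + πr²·dh/dt
= 2π(7)(4)(4) + π(7)²(1)
= 273π cm³/s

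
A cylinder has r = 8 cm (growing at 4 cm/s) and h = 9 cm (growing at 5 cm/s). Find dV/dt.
896π cm³/s

V = πr²h
dV/dt = 2πrh·dr/dt + πr²·dh/dt
= 2π(8)(9)(4) + π(8)²(5)
= 896π cm³/s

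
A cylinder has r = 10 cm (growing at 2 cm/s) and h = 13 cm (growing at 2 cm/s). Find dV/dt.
720π cm³/s

V = πr²h
dV/dt = 2πrh·dr/dt + πr²·dh/dt
= 2π(10)(13)(2) + π(10)²(2)
= 720π cm³/s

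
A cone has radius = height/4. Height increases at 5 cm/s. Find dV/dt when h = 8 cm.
20π cm³/s

V = (1/3)π(h/4)²h = πh³/48
dV/dt = πh²/16 · 5
At h = 8: dV/dt = 20π cm³/s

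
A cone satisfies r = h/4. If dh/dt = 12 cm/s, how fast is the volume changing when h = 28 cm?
588π cm³/s

V = (1/3)π(h/4)²h = πh³/48
dV/dt = πh²/16 · 12
At h = 28: dV/dt = 588π cm³/s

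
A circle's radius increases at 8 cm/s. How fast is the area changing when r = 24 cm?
384π cm²/s

A = πr²
dA/dt = 2πr · dr/dt = 2π(24)(8) = 384π cm²/s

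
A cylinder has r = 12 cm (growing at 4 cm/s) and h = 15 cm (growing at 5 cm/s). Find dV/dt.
2160π cm³/s

V = πr²h
dV/dt = 2πrh·dr/dt + πr²·dh/dt
= 2π(12)(15)(4) + π(12)²(5)
= 2160π cm³/s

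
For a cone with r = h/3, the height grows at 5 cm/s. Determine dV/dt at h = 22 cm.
2420π/9 cm³/s

V = (1/3)π(h/3)²h = πh³/27
dV/dt = πh²/9 · 5
At h = 22: dV/dt = 2420π/9 cm³/s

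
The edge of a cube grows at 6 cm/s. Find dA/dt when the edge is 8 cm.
576 cm²/s

A = 6s²
dA/dt = 12s · ds/dt = 12·8·6 = 576 cm²/s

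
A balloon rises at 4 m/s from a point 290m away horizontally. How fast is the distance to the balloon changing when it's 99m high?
396√93901/93901 ≈ 1.292 m/s

z² = 290² + y²
z = √(290² + 99²) = √93901
dz/dt = y/z · dy/dt = 99/√93901 · 4 = 396√93901/93901 ≈ 1.292 m/s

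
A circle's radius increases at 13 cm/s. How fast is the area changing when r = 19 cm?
494π cm²/s

A = πr²
dA/dt = 2πr · dr/dt = 2π(19)(13) = 494π cm²/s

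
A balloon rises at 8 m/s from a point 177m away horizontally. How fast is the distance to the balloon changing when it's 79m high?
316√130/1105 ≈ 3.261 m/s

z² = 177² + y²
z = √(177² + 79²) = 17√130
dz/dt = y/z · dy/dt = 79/(17√130) · 8 = 316√130/1105 ≈ 3.261 m/s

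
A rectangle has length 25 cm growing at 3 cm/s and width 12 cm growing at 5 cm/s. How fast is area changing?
161 cm²/s

A = lw
dA/dt = w·dl/dt + l·dw/dt = 12·3 + 25·5 = 161 cm²/s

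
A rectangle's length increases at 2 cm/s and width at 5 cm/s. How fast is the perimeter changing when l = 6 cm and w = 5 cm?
14 cm/s

P = 2(l + w)
dP/dt = 2(dl/dt + dw/dt) = 2(2 + 5) = 14 cm/s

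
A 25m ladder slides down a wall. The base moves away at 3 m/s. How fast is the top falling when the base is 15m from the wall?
9/4 = 2.25 m/s

x² + y² = 25²
2x·dx/dt + 2y·dy/dt = 0
dy/dt = -x/y · dx/dt = -15/20 · 3 = -9/4 m/s
The top is descending at 9/4 = 2.25 m/s.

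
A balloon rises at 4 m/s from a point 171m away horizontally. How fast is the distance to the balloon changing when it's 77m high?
154√35170/17585 ≈ 1.642 m/s

z² = 171² + y²
z = √(171² + 77²) = √35170
dz/dt = y/z · dy/dt = 77/√35170 · 4 = 154√35170/17585 ≈ 1.642 m/s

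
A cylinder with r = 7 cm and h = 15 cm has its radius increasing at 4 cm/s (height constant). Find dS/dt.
232π cm²/s

S = 2πrh + 2πr² (lateral + bases)
dS/dt = (2πh + 4πr)·dr/dt = (2π·15 + 4π·7)·4
= 232π cm²/s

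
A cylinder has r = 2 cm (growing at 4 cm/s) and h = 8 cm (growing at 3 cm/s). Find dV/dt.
140π cm³/s

V = πr²h
dV/dt = 2πrh·dr/dt + πr²·dh/dt
= 2π(2)(8)(4) + π(2)²(3)
= 140π cm³/s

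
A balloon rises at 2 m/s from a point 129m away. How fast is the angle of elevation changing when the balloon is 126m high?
0.007934 rad/s

tan(θ) = y/129
sec²(θ) · dθ/dt = (1/129) · dy/dt
dθ/dt = cos²(θ)/129 · 2 = 129/(129² + 126²) · 2
dθ/dt = 0.007934 rad/s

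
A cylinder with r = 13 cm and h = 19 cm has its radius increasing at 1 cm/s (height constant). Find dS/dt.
90π cm²/s

S = 2πrh + 2πr² (lateral + bases)
dS/dt = (2πh + 4πr)·dr/dt = (2π·19 + 4π·13)·1
= 90π cm²/s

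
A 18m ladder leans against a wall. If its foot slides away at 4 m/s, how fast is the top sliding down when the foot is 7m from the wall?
28√11/55 ≈ 1.688 m/s

x² + y² = 18²
2x·dx/dt + 2y·dy/dt = 0
dy/dt = -x/y · dx/dt = -7/(5√11) · 4 = -28√11/55 m/s
The top is descending at 28√11/55 ≈ 1.688 m/s.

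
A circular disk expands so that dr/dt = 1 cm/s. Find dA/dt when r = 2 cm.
4π cm²/s

A = πr²
dA/dt = 2πr · dr/dt = 2π(2)(1) = 4π cm²/s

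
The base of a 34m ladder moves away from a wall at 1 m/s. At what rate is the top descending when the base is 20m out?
10√21/63 ≈ 0.7274 m/s

x² + y² = 34²
2x·dx/dt + 2y·dy/dt = 0
dy/dt = -x/y · dx/dt = -20/(6√21) · 1 = -10√21/63 m/s
The top is descending at 10√21/63 ≈ 0.7274 m/s.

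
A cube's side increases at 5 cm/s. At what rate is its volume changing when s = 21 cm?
6615 cm³/s

V = s³
dV/dt = 3s² · ds/dt = 3·21²·5 = 6615 cm³/s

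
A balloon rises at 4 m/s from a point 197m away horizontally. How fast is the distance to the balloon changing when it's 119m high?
238√52970/26485 ≈ 2.068 m/s

z² = 197² + y²
z = √(197² + 119²) = √52970
dz/dt = y/z · dy/dt = 119/√52970 · 4 = 238√52970/26485 ≈ 2.068 m/s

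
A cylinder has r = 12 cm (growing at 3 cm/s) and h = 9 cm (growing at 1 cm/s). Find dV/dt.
792π cm³/s

V = πr²h
dV/dt = 2πrh·dr/dt + πr²·dh/dt
= 2π(12)(9)(3) + π(12)²(1)
= 792π cm³/s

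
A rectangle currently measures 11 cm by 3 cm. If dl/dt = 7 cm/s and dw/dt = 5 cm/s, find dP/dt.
24 cm/s

P = 2(l + w)
dP/dt = 2(dl/dt + dw/dt) = 2(7 + 5) = 24 cm/s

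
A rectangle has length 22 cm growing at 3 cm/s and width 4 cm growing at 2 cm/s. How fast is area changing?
56 cm²/s

A = lw
dA/dt = w·dl/dt + l·dw/dt = 4·3 + 22·2 = 56 cm²/s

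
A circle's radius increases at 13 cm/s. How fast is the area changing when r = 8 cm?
208π cm²/s

A = πr²
dA/dt = 2πr · dr/dt = 2π(8)(13) = 208π cm²/s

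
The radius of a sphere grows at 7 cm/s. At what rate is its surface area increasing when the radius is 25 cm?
1400π cm²/s

S = 4πr²
dS/dt = dS/dr · dr/dt = 8πr · 7
At r = 25: dS/dt = 1400π cm²/s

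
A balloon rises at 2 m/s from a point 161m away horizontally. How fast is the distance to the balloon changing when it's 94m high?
188√34757/34757 ≈ 1.008 m/s

z² = 161² + y²
z = √(161² + 94²) = √34757
dz/dt = y/z · dy/dt = 94/√34757 · 2 = 188√34757/34757 ≈ 1.008 m/s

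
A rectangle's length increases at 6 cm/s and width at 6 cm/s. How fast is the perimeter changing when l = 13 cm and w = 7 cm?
24 cm/s

P = 2(l + w)
dP/dt = 2(dl/dt + dw/dt) = 2(6 + 6) = 24 cm/s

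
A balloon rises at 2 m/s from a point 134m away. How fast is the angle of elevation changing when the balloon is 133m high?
0.007519 rad/s

tan(θ) = y/134
sec²(θ) · dθ/dt = (1/134) · dy/dt
dθ/dt = cos²(θ)/134 · 2 = 134/(134² + 133²) · 2
dθ/dt = 0.007519 rad/s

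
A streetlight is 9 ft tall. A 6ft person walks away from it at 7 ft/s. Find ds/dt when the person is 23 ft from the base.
14 ft/s

By similar triangles: 9/(x+s) = 6/s
Solving: s = 6x/3
ds/dt = 6/3 · dx/dt = 2 · 7 = 14 ft/s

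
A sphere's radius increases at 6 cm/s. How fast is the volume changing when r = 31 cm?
23064π cm³/s

V = (4/3)πr³
dV/dt = dV/dr · dr/dt = 4πr² · 6
At r = 31: dV/dt = 23064π cm³/s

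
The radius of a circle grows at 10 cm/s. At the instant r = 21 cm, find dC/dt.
20π cm/s

C = 2πr
dC/dt = 2π · dr/dt = 2π · 10 = 20π cm/s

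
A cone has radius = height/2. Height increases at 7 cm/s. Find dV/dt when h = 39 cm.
10647π/4 cm³/s

V = (1/3)π(h/2)²h = πh³/12
dV/dt = πh²/4 · 7
At h = 39: dV/dt = 10647π/4 cm³/s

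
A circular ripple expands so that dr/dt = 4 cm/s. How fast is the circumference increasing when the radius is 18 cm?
8π cm/s

C = 2πr
dC/dt = 2π · dr/dt = 2π · 4 = 8π cm/s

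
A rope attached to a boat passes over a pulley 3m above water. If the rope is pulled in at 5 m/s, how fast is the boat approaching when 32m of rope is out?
32√1015/203 ≈ 5.022 m/s

rope² = x² + 3²
x = √(32² - 3²) = √1015
dx/dt = (rope/x) · d(rope)/dt = (32/√1015) · (-5) = -32√1015/203 m/s
The boat approaches at 32√1015/203 ≈ 5.022 m/s.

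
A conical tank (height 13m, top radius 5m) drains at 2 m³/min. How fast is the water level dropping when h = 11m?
338/(3025π) ≈ 0.03557 m/min

r/h = 5/13, so r = (5/13)h
V = (1/3)πr²h = (1/3)π((5/13)h)²h = (25/507)πh³
dV/dh = (25/169)πh²
dh/dt = (dV/dt)/(dV/dh) = -2/((25/169)π·11²) = -338/(3025π) m/min
The level is dropping at 338/(3025π) ≈ 0.03557 m/min.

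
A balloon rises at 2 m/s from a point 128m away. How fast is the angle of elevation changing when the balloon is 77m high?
0.011473 rad/s

tan(θ) = y/128
sec²(θ) · dθ/dt = (1/128) · dy/dt
dθ/dt = cos²(θ)/128 · 2 = 128/(128² + 77²) · 2
dθ/dt = 0.011473 rad/s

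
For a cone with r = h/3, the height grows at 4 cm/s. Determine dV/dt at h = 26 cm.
2704π/9 cm³/s

V = (1/3)π(h/3)²h = πh³/27
dV/dt = πh²/9 · 4
At h = 26: dV/dt = 2704π/9 cm³/s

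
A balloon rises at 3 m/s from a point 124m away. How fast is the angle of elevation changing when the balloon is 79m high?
0.017209 rad/s

tan(θ) = y/124
sec²(θ) · dθ/dt = (1/124) · dy/dt
dθ/dt = cos²(θ)/124 · 3 = 124/(124² + 79²) · 3
dθ/dt = 0.017209 rad/s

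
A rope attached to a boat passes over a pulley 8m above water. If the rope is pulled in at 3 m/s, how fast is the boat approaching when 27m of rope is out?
81√665/665 ≈ 3.141 m/s

rope² = x² + 8²
x = √(27² - 8²) = √665
dx/dt = (rope/x) · d(rope)/dt = (27/√665) · (-3) = -81√665/665 m/s
The boat approaches at 81√665/665 ≈ 3.141 m/s.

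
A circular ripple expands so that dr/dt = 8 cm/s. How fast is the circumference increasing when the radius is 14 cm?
16π cm/s

C = 2πr
dC/dt = 2π · dr/dt = 2π · 8 = 16π cm/s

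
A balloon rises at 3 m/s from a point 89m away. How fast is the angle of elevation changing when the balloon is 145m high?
0.009224 rad/s

tan(θ) = y/89
sec²(θ) · dθ/dt = (1/89) · dy/dt
dθ/dt = cos²(θ)/89 · 3 = 89/(89² + 145²) · 3
dθ/dt = 0.009224 rad/s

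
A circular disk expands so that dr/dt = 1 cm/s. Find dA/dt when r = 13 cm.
26π cm²/s

A = πr²
dA/dt = 2πr · dr/dt = 2π(13)(1) = 26π cm²/s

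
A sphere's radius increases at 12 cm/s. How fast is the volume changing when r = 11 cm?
5808π cm³/s

V = (4/3)πr³
dV/dt = dV/dr · dr/dt = 4πr² · 12
At r = 11: dV/dt = 5808π cm³/s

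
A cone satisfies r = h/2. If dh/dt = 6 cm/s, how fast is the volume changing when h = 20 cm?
600π cm³/s

V = (1/3)π(h/2)²h = πh³/12
dV/dt = πh²/4 · 6
At h = 20: dV/dt = 600π cm³/s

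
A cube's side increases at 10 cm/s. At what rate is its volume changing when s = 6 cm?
1080 cm³/s

V = s³
dV/dt = 3s² · ds/dt = 3·6²·10 = 1080 cm³/s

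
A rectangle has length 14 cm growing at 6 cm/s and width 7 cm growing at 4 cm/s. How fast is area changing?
98 cm²/s

A = lw
dA/dt = w·dl/dt + l·dw/dt = 7·6 + 14·4 = 98 cm²/s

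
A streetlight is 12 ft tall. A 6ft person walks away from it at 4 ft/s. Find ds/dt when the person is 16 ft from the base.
4 ft/s

By similar triangles: 12/(x+s) = 6/s
Solving: s = 6x/6
ds/dt = 6/6 · dx/dt = 1 · 4 = 4 ft/s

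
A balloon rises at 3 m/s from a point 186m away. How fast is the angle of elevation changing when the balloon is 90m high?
0.013069 rad/s

tan(θ) = y/186
sec²(θ) · dθ/dt = (1/186) · dy/dt
dθ/dt = cos²(θ)/186 · 3 = 186/(186² + 90²) · 3
dθ/dt = 0.013069 rad/s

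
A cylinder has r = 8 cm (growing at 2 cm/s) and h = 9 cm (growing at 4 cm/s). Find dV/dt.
544π cm³/s

V = πr²h
dV/dt = 2πrh·dr/dt + πr²·dh/dt
= 2π(8)(9)(2) + π(8)²(4)
= 544π cm³/s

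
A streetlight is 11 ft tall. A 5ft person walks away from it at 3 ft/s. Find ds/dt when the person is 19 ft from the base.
5/2 ft/s

By similar triangles: 11/(x+s) = 5/s
Solving: s = 5x/6
ds/dt = 5/6 · dx/dt = 5/6 · 3 = 5/2 ft/s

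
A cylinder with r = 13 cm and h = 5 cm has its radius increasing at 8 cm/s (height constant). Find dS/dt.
496π cm²/s

S = 2πrh + 2πr² (lateral + bases)
dS/dt = (2πh + 4πr)·dr/dt = (2π·5 + 4π·13)·8
= 496π cm²/s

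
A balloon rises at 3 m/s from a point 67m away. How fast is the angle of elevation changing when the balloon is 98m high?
0.014262 rad/s

tan(θ) = y/67
sec²(θ) · dθ/dt = (1/67) · dy/dt
dθ/dt = cos²(θ)/67 · 3 = 67/(67² + 98²) · 3
dθ/dt = 0.014262 rad/s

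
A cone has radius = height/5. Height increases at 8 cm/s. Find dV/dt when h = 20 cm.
128π cm³/s

V = (1/3)π(h/5)²h = πh³/75
dV/dt = πh²/25 · 8
At h = 20: dV/dt = 128π cm³/s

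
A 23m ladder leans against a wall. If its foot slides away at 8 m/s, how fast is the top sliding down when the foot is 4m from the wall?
32√57/171 ≈ 1.413 m/s

x² + y² = 23²
2x·dx/dt + 2y·dy/dt = 0
dy/dt = -x/y · dx/dt = -4/(3√57) · 8 = -32√57/171 m/s
The top is descending at 32√57/171 ≈ 1.413 m/s.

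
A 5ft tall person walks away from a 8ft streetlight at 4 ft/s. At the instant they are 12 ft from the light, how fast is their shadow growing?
20/3 ft/s

By similar triangles: 8/(x+s) = 5/s
Solving: s = 5x/3
ds/dt = 5/3 · dx/dt = 5/3 · 4 = 20/3 ft/s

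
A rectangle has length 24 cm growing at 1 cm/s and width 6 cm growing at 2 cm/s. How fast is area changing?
54 cm²/s

A = lw
dA/dt = w·dl/dt + l·dw/dt = 6·1 + 24·2 = 54 cm²/s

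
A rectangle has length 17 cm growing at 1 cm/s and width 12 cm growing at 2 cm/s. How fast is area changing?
46 cm²/s

A = lw
dA/dt = w·dl/dt + l·dw/dt = 12·1 + 17·2 = 46 cm²/s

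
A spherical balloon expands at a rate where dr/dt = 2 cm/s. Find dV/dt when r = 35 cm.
9800π cm³/s

V = (4/3)πr³
dV/dt = dV/dr · dr/dt = 4πr² · 2
At r = 35: dV/dt = 9800π cm³/s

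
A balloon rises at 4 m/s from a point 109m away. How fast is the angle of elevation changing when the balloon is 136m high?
0.014353 rad/s

tan(θ) = y/109
sec²(θ) · dθ/dt = (1/109) · dy/dt
dθ/dt = cos²(θ)/109 · 4 = 109/(109² + 136²) · 4
dθ/dt = 0.014353 rad/s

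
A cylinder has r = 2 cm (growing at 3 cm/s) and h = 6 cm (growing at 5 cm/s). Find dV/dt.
92π cm³/s

V = πr²h
dV/dt = 2πrh·dr/dt + πr²·dh/dt
= 2π(2)(6)(3) + π(2)²(5)
= 92π cm³/s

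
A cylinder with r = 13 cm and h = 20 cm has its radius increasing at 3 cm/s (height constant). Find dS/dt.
276π cm²/s

S = 2πrh + 2πr² (lateral + bases)
dS/dt = (2πh + 4πr)·dr/dt = (2π·20 + 4π·13)·3
= 276π cm²/s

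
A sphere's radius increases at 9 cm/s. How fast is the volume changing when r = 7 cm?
1764π cm³/s

V = (4/3)πr³
dV/dt = dV/dr · dr/dt = 4πr² · 9
At r = 7: dV/dt = 1764π cm³/s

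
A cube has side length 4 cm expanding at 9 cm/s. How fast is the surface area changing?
432 cm²/s

A = 6s²
dA/dt = 12s · ds/dt = 12·4·9 = 432 cm²/s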